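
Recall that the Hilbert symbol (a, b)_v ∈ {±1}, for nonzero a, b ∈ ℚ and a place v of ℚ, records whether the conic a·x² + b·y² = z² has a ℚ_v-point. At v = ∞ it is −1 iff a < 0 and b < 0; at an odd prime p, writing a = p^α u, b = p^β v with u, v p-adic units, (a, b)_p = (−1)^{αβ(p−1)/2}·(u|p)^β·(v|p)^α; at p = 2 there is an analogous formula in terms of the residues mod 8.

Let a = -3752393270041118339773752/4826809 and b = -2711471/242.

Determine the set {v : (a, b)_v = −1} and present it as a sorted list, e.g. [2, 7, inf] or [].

(a, b) ≡ (-353452638, -15022) mod (ℚ^×)²; places V = {2, 3, 7, 11, 13, 19, 23, 29, 31, 37, ∞}.
(a,b)_11: α=1, u≡4; β=-2, v≡9 (mod 11); (4|11)=+1, (9|11)=+1; sign (−1)^0·+1^-2·+1^1 = +1.
(a,b)_13: α=-6, u≡8; β=0, v≡7 (mod 13); (8|13)=-1, (7|13)=-1; sign (−1)^0·-1^0·-1^-6 = +1.
(a,b)_7: α=3, u≡5; β=1, v≡5 (mod 7); (5|7)=-1, (5|7)=-1; sign (−1)^1·-1^1·-1^3 = -1.
(a,b)_29: α=3, u≡8; β=1, v≡20 (mod 29); (8|29)=-1, (20|29)=+1; sign (−1)^0·-1^1·+1^3 = -1.
(a,b)_∞: sgn(-353452638)=−, sgn(-15022)=−, so -1.
(a,b)_37: α=3, u≡34; β=1, v≡34 (mod 37); (34|37)=+1, (34|37)=+1; sign (−1)^0·+1^1·+1^3 = +1.
(a,b)_2: α=3, β=-1; u≡1, v≡1 (mod 8); ε(u)ε(v)=0·0, αω(v)=3·0, βω(u)=-1·0; sum ≡ 0  ⇒  +1.
(a,b)_31: α=1, u≡8; β=0, v≡30 (mod 31); (8|31)=+1, (30|31)=-1; sign (−1)^0·+1^0·-1^1 = -1.
(a,b)_23: α=1, u≡16; β=0, v≡21 (mod 23); (16|23)=+1, (21|23)=-1; sign (−1)^0·+1^0·-1^1 = -1.
(a,b)_3: α=1, u≡2; β=0, v≡2 (mod 3); (2|3)=-1, (2|3)=-1; sign (−1)^0·-1^0·-1^1 = -1.
(a,b)_19: α=6, u≡11; β=2, v≡5 (mod 19); (11|19)=+1, (5|19)=+1; sign (−1)^0·+1^2·+1^6 = +1.
(-353452638, -15022 / ℚ) ramifies at {3, 7, 23, 29, 31, ∞}: a division algebra.

[3, 7, 23, 29, 31, inf]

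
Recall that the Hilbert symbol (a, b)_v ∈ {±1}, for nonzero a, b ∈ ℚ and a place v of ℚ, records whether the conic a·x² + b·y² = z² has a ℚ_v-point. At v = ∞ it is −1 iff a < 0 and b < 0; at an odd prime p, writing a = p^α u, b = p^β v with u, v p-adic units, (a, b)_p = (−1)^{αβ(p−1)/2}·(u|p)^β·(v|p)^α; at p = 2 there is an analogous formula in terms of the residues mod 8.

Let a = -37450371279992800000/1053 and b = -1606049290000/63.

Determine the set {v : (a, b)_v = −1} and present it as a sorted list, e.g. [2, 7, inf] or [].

(a, b) ≡ (-35815, -7) mod (ℚ^×)²; places V = {2, 3, 5, 7, 13, 19, 23, 29, ∞}.
(a,b)_13: α=-1, u≡4; β=0, v≡6 (mod 13); (4|13)=+1, (6|13)=-1; sign (−1)^0·+1^0·-1^-1 = -1.
(a,b)_23: α=4, u≡11; β=2, v≡3 (mod 23); (11|23)=-1, (3|23)=+1; sign (−1)^0·-1^2·+1^4 = +1.
(a,b)_5: α=5, u≡3; β=4, v≡2 (mod 5); (3|5)=-1, (2|5)=-1; sign (−1)^0·-1^4·-1^5 = -1.
(a,b)_29: α=3, u≡3; β=2, v≡4 (mod 29); (3|29)=-1, (4|29)=+1; sign (−1)^0·-1^2·+1^3 = +1.
(a,b)_7: α=0, u≡1; β=-1, v≡3 (mod 7); (1|7)=+1, (3|7)=-1; sign (−1)^0·+1^-1·-1^0 = +1.
(a,b)_19: α=3, u≡18; β=2, v≡15 (mod 19); (18|19)=-1, (15|19)=-1; sign (−1)^0·-1^2·-1^3 = -1.
(a,b)_∞: sgn(-35815)=−, sgn(-7)=−, so -1.
(a,b)_3: α=-4, u≡2; β=-2, v≡2 (mod 3); (2|3)=-1, (2|3)=-1; sign (−1)^0·-1^-2·-1^-4 = +1.
(a,b)_2: α=8, β=4; u≡1, v≡1 (mod 8); ε(u)ε(v)=0·0, αω(v)=8·0, βω(u)=4·0; sum ≡ 0  ⇒  +1.
|Ram(-35815, -7)| = 4, even; anisotropic at {5, 13, 19, ∞}.

[5, 13, 19, inf]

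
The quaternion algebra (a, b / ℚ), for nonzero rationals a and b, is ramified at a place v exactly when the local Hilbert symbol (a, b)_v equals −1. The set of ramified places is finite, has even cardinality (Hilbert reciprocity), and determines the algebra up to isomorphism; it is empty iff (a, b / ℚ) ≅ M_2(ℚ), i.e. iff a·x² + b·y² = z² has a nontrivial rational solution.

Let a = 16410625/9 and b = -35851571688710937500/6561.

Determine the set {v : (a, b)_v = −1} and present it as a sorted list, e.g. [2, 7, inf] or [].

[31, 37, 41, 43]

Mod squares: a ≡ 217, b ≡ -65231. Check v ∈ {∞, 2, 3, 5, 7, 11, 31, 37, 41, 43}.
v=5: a=5^4·(≡3), b=5^10·(≡1) mod 5; (3|5)=-1, (1|5)=+1; (−1)^{4·10·2}·(-1)^10·(+1)^4 = +1.
v=31: a=31^1·(≡9), b=31^2·(≡30) mod 31; (9|31)=+1, (30|31)=-1; (−1)^{1·2·15}·(+1)^2·(-1)^1 = -1.
v=43: a=43^0·(≡26), b=43^1·(≡36) mod 43; (26|43)=-1, (36|43)=+1; (−1)^{0·1·21}·(-1)^1·(+1)^0 = -1.
v=7: a=7^1·(≡6), b=7^0·(≡1) mod 7; (6|7)=-1, (1|7)=+1; (−1)^{1·0·3}·(-1)^0·(+1)^1 = +1.
v=11: a=11^2·(≡8), b=11^4·(≡10) mod 11; (8|11)=-1, (10|11)=-1; (−1)^{2·4·5}·(-1)^4·(-1)^2 = +1.
v=41: a=41^0·(≡28), b=41^1·(≡33) mod 41; (28|41)=-1, (33|41)=+1; (−1)^{0·1·20}·(-1)^1·(+1)^0 = -1.
v=3: a=3^-2·(≡1), b=3^-8·(≡1) mod 3; (1|3)=+1, (1|3)=+1; (−1)^{-2·-8·1}·(+1)^-8·(+1)^-2 = +1.
v=2: v_2(a)=0, v_2(b)=2; units ≡ 1, 1 (mod 8); ε·ε+αω+βω = 0·0+0·0+2·0 ≡ 0  ⇒  (a,b)_2 = +1.
v=∞: 217 > 0 and -65231 < 0  ⇒  (a,b)_∞ = +1.
v=37: a=37^0·(≡14), b=37^1·(≡24) mod 37; (14|37)=-1, (24|37)=-1; (−1)^{0·1·18}·(-1)^1·(-1)^0 = -1.
(217, -65231 / ℚ) ramifies at {31, 37, 41, 43}: a division algebra.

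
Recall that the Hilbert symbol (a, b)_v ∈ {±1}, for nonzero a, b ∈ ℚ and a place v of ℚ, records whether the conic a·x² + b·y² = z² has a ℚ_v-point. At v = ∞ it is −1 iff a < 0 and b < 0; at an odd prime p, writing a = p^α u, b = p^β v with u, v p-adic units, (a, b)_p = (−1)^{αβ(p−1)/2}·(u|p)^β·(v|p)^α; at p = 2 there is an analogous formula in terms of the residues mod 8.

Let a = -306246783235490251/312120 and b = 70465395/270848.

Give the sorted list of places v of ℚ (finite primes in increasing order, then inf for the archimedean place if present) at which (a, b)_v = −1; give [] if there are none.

[2, 3, 5, 11]

Mod squares: a ≡ -570, b ≡ 2310. Check v ∈ {∞, 2, 3, 5, 7, 11, 13, 17, 19, 23}.
v=23: a=23^2·(≡14), b=23^-2·(≡7) mod 23; (14|23)=-1, (7|23)=-1; (−1)^{2·-2·11}·(-1)^-2·(-1)^2 = +1.
v=5: a=5^-1·(≡1), b=5^1·(≡3) mod 5; (1|5)=+1, (3|5)=-1; (−1)^{-1·1·2}·(+1)^1·(-1)^-1 = -1.
v=∞: -570 < 0 and 2310 > 0  ⇒  (a,b)_∞ = +1.
v=7: a=7^8·(≡4), b=7^1·(≡4) mod 7; (4|7)=+1, (4|7)=+1; (−1)^{8·1·3}·(+1)^1·(+1)^8 = +1.
v=13: a=13^0·(≡5), b=13^2·(≡1) mod 13; (5|13)=-1, (1|13)=+1; (−1)^{0·2·6}·(-1)^2·(+1)^0 = +1.
v=11: a=11^4·(≡2), b=11^1·(≡3) mod 11; (2|11)=-1, (3|11)=+1; (−1)^{4·1·5}·(-1)^1·(+1)^4 = -1.
v=2: v_2(a)=-3, v_2(b)=-9; units ≡ 3, 3 (mod 8); ε·ε+αω+βω = 1·1+-3·1+-9·1 ≡ 1  ⇒  (a,b)_2 = -1.
v=17: a=17^-2·(≡9), b=17^0·(≡1) mod 17; (9|17)=+1, (1|17)=+1; (−1)^{-2·0·8}·(+1)^0·(+1)^-2 = +1.
v=3: a=3^-3·(≡2), b=3^1·(≡2) mod 3; (2|3)=-1, (2|3)=-1; (−1)^{-3·1·1}·(-1)^1·(-1)^-3 = -1.
v=19: a=19^3·(≡3), b=19^2·(≡9) mod 19; (3|19)=-1, (9|19)=+1; (−1)^{3·2·9}·(-1)^2·(+1)^3 = +1.
|Ram(-570, 2310)| = 4, even; anisotropic at {2, 3, 5, 11}.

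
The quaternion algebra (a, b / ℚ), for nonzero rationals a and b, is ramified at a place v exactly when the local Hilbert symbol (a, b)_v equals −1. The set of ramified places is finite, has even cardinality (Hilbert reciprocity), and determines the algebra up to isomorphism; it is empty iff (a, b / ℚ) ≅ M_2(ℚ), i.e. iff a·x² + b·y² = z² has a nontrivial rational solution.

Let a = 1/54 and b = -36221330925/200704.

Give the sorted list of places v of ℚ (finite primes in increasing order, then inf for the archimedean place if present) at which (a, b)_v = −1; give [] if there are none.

Mod squares: a ≡ 6, b ≡ -13. Check v ∈ {∞, 2, 3, 5, 7, 13, 17, 23}.
v=2: v_2(a)=-1, v_2(b)=-12; units ≡ 3, 3 (mod 8); ε·ε+αω+βω = 1·1+-1·1+-12·1 ≡ 0  ⇒  (a,b)_2 = +1.
v=3: a=3^-3·(≡2), b=3^6·(≡2) mod 3; (2|3)=-1, (2|3)=-1; (−1)^{-3·6·1}·(-1)^6·(-1)^-3 = -1.
v=∞: 6 > 0 and -13 < 0  ⇒  (a,b)_∞ = +1.
v=5: a=5^0·(≡4), b=5^2·(≡2) mod 5; (4|5)=+1, (2|5)=-1; (−1)^{0·2·2}·(+1)^2·(-1)^0 = +1.
v=23: a=23^0·(≡3), b=23^2·(≡11) mod 23; (3|23)=+1, (11|23)=-1; (−1)^{0·2·11}·(+1)^2·(-1)^0 = +1.
v=13: a=13^0·(≡7), b=13^1·(≡4) mod 13; (7|13)=-1, (4|13)=+1; (−1)^{0·1·6}·(-1)^1·(+1)^0 = -1.
v=17: a=17^0·(≡6), b=17^2·(≡4) mod 17; (6|17)=-1, (4|17)=+1; (−1)^{0·2·8}·(-1)^2·(+1)^0 = +1.
v=7: a=7^0·(≡3), b=7^-2·(≡4) mod 7; (3|7)=-1, (4|7)=+1; (−1)^{0·-2·3}·(-1)^-2·(+1)^0 = +1.
Ram(6, -13) = {3, 13}; no ℚ_3-point on the conic.

[3, 13]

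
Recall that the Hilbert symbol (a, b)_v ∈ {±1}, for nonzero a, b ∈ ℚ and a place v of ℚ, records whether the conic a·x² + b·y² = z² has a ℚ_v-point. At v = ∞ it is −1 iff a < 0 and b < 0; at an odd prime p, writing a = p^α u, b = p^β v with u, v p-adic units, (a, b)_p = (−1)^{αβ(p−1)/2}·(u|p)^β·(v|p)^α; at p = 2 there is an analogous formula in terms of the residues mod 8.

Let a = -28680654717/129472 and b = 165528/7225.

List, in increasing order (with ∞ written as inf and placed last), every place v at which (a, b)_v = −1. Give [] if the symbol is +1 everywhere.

Mod squares: a ≡ -19019, b ≡ 38. Check v ∈ {∞, 2, 3, 5, 7, 11, 13, 17, 19}.
v=∞: -19019 < 0 and 38 > 0  ⇒  (a,b)_∞ = +1.
v=13: a=13^1·(≡5), b=13^0·(≡9) mod 13; (5|13)=-1, (9|13)=+1; (−1)^{1·0·6}·(-1)^0·(+1)^1 = +1.
v=5: a=5^0·(≡4), b=5^-2·(≡2) mod 5; (4|5)=+1, (2|5)=-1; (−1)^{0·-2·2}·(+1)^-2·(-1)^0 = +1.
v=17: a=17^-2·(≡2), b=17^-2·(≡2) mod 17; (2|17)=+1, (2|17)=+1; (−1)^{-2·-2·8}·(+1)^-2·(+1)^-2 = +1.
v=7: a=7^-1·(≡3), b=7^0·(≡6) mod 7; (3|7)=-1, (6|7)=-1; (−1)^{-1·0·3}·(-1)^0·(-1)^-1 = -1.
v=19: a=19^5·(≡17), b=19^1·(≡2) mod 19; (17|19)=+1, (2|19)=-1; (−1)^{5·1·9}·(+1)^1·(-1)^5 = +1.
v=3: a=3^4·(≡1), b=3^2·(≡2) mod 3; (1|3)=+1, (2|3)=-1; (−1)^{4·2·1}·(+1)^2·(-1)^4 = +1.
v=2: v_2(a)=-6, v_2(b)=3; units ≡ 5, 3 (mod 8); ε·ε+αω+βω = 0·1+-6·1+3·1 ≡ 1  ⇒  (a,b)_2 = -1.
v=11: a=11^1·(≡4), b=11^2·(≡9) mod 11; (4|11)=+1, (9|11)=+1; (−1)^{1·2·5}·(+1)^2·(+1)^1 = +1.
|Ram(-19019, 38)| = 2, even; anisotropic at {2, 7}.

[2, 7]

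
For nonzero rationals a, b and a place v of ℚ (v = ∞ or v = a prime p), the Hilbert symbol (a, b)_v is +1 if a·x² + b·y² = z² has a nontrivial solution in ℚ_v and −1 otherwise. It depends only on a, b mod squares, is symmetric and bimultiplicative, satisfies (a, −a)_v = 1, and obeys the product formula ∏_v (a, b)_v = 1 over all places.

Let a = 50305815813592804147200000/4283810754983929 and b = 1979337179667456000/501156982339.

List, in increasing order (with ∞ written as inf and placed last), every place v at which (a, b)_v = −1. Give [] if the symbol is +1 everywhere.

(a, b) ≡ (3230, 22610) mod (ℚ^×)²; places V = {2, 3, 5, 7, 13, 17, 19, 31, ∞}.
(a,b)_7: α=4, u≡3; β=5, v≡5 (mod 7); (3|7)=-1, (5|7)=-1; sign (−1)^0·-1^5·-1^4 = -1.
(a,b)_13: α=-6, u≡11; β=-4, v≡9 (mod 13); (11|13)=-1, (9|13)=+1; sign (−1)^0·-1^-4·+1^-6 = +1.
(a,b)_2: α=17, β=13; u≡7, v≡1 (mod 8); ε(u)ε(v)=1·0, αω(v)=17·0, βω(u)=13·0; sum ≡ 0  ⇒  +1.
(a,b)_17: α=7, u≡7; β=5, v≡2 (mod 17); (7|17)=-1, (2|17)=+1; sign (−1)^0·-1^5·+1^7 = -1.
(a,b)_31: α=-6, u≡30; β=-4, v≡11 (mod 31); (30|31)=-1, (11|31)=-1; sign (−1)^0·-1^-4·-1^-6 = +1.
(a,b)_5: α=5, u≡1; β=3, v≡2 (mod 5); (1|5)=+1, (2|5)=-1; sign (−1)^0·+1^3·-1^5 = -1.
(a,b)_∞: sgn(3230)=+, sgn(22610)=+, so +1.
(a,b)_19: α=1, u≡3; β=-1, v≡13 (mod 19); (3|19)=-1, (13|19)=-1; sign (−1)^1·-1^-1·-1^1 = -1.
(a,b)_3: α=8, u≡2; β=4, v≡2 (mod 3); (2|3)=-1, (2|3)=-1; sign (−1)^0·-1^4·-1^8 = +1.
|Ram(3230, 22610)| = 4, even; anisotropic at {5, 7, 17, 19}.

[5, 7, 17, 19]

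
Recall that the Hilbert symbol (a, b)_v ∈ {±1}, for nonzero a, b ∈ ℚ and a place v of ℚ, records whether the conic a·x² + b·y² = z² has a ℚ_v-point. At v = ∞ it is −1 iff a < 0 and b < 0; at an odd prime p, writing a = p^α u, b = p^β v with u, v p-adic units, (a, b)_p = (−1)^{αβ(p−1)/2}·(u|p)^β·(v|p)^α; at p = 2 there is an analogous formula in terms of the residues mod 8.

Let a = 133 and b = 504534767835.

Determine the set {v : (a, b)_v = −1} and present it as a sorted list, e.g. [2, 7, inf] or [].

(a, b) ≡ (133, 33915) mod (ℚ^×)²; places V = {2, 3, 5, 7, 17, 19, 29, ∞}.
(a,b)_7: α=1, u≡5; β=3, v≡4 (mod 7); (5|7)=-1, (4|7)=+1; sign (−1)^1·-1^3·+1^1 = +1.
(a,b)_5: α=0, u≡3; β=1, v≡2 (mod 5); (3|5)=-1, (2|5)=-1; sign (−1)^0·-1^1·-1^0 = -1.
(a,b)_29: α=0, u≡17; β=2, v≡15 (mod 29); (17|29)=-1, (15|29)=-1; sign (−1)^0·-1^2·-1^0 = +1.
(a,b)_3: α=0, u≡1; β=1, v≡1 (mod 3); (1|3)=+1, (1|3)=+1; sign (−1)^0·+1^1·+1^0 = +1.
(a,b)_19: α=1, u≡7; β=3, v≡2 (mod 19); (7|19)=+1, (2|19)=-1; sign (−1)^1·+1^3·-1^1 = +1.
(a,b)_2: α=0, β=0; u≡5, v≡3 (mod 8); ε(u)ε(v)=0·1, αω(v)=0·1, βω(u)=0·1; sum ≡ 0  ⇒  +1.
(a,b)_17: α=0, u≡14; β=1, v≡7 (mod 17); (14|17)=-1, (7|17)=-1; sign (−1)^0·-1^1·-1^0 = -1.
(a,b)_∞: sgn(133)=+, sgn(33915)=+, so +1.
Ram(133, 33915) = {5, 17}; no ℚ_5-point on the conic.

[5, 17]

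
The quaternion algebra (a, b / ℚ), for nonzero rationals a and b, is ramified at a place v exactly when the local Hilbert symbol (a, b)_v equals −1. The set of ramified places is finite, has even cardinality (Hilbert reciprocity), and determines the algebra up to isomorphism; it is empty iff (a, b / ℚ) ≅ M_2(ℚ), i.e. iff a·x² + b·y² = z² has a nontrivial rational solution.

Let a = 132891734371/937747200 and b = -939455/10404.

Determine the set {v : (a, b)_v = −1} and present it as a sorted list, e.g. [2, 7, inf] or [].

Mod squares: a ≡ 563673, b ≡ -939455. Check v ∈ {∞, 2, 3, 5, 11, 13, 17, 19, 29, 31}.
v=11: a=11^1·(≡1), b=11^1·(≡6) mod 11; (1|11)=+1, (6|11)=-1; (−1)^{1·1·5}·(+1)^1·(-1)^1 = +1.
v=2: v_2(a)=-8, v_2(b)=-2; units ≡ 1, 1 (mod 8); ε·ε+αω+βω = 0·0+-8·0+-2·0 ≡ 0  ⇒  (a,b)_2 = +1.
v=19: a=19^1·(≡15), b=19^1·(≡8) mod 19; (15|19)=-1, (8|19)=-1; (−1)^{1·1·9}·(-1)^1·(-1)^1 = -1.
v=13: a=13^-2·(≡11), b=13^0·(≡4) mod 13; (11|13)=-1, (4|13)=+1; (−1)^{-2·0·6}·(-1)^0·(+1)^-2 = +1.
v=3: a=3^-1·(≡1), b=3^-2·(≡1) mod 3; (1|3)=+1, (1|3)=+1; (−1)^{-1·-2·1}·(+1)^-2·(+1)^-1 = +1.
v=5: a=5^-2·(≡2), b=5^1·(≡1) mod 5; (2|5)=-1, (1|5)=+1; (−1)^{-2·1·2}·(-1)^1·(+1)^-2 = -1.
v=31: a=31^1·(≡24), b=31^1·(≡17) mod 31; (24|31)=-1, (17|31)=-1; (−1)^{1·1·15}·(-1)^1·(-1)^1 = -1.
v=17: a=17^-2·(≡4), b=17^-2·(≡8) mod 17; (4|17)=+1, (8|17)=+1; (−1)^{-2·-2·8}·(+1)^-2·(+1)^-2 = +1.
v=29: a=29^5·(≡7), b=29^1·(≡21) mod 29; (7|29)=+1, (21|29)=-1; (−1)^{5·1·14}·(+1)^1·(-1)^5 = -1.
v=∞: 563673 > 0 and -939455 < 0  ⇒  (a,b)_∞ = +1.
|Ram(563673, -939455)| = 4, even; anisotropic at {5, 19, 29, 31}.

[5, 19, 29, 31]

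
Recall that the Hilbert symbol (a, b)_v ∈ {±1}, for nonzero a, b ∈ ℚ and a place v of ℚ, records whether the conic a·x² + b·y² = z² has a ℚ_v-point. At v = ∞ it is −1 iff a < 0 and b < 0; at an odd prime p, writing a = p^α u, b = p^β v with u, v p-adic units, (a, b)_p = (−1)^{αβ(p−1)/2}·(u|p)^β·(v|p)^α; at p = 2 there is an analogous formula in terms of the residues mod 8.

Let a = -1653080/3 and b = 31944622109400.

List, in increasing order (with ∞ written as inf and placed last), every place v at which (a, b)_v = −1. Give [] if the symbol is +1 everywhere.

(a, b) ≡ (-4290, 6006) mod (ℚ^×)²; places V = {2, 3, 5, 7, 11, 13, 17, ∞}.
(a,b)_∞: sgn(-4290)=−, sgn(6006)=+, so +1.
(a,b)_2: α=3, β=3; u≡7, v≡3 (mod 8); ε(u)ε(v)=1·1, αω(v)=3·1, βω(u)=3·0; sum ≡ 0  ⇒  +1.
(a,b)_13: α=1, u≡2; β=3, v≡5 (mod 13); (2|13)=-1, (5|13)=-1; sign (−1)^0·-1^3·-1^1 = +1.
(a,b)_17: α=2, u≡3; β=2, v≡10 (mod 17); (3|17)=-1, (10|17)=-1; sign (−1)^0·-1^2·-1^2 = +1.
(a,b)_7: α=0, u≡4; β=1, v≡1 (mod 7); (4|7)=+1, (1|7)=+1; sign (−1)^0·+1^1·+1^0 = +1.
(a,b)_3: α=-1, u≡1; β=3, v≡1 (mod 3); (1|3)=+1, (1|3)=+1; sign (−1)^1·+1^3·+1^-1 = -1.
(a,b)_5: α=1, u≡3; β=2, v≡1 (mod 5); (3|5)=-1, (1|5)=+1; sign (−1)^0·-1^2·+1^1 = +1.
(a,b)_11: α=1, u≡8; β=3, v≡8 (mod 11); (8|11)=-1, (8|11)=-1; sign (−1)^1·-1^3·-1^1 = -1.
|Ram(-4290, 6006)| = 2, even; anisotropic at {3, 11}.

[3, 11]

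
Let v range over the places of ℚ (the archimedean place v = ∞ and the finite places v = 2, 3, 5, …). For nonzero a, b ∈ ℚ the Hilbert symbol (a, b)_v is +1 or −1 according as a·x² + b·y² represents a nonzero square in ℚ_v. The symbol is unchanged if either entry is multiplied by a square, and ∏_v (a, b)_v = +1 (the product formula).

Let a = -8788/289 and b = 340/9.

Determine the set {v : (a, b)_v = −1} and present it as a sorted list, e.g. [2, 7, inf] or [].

[5, 13]

(a, b) ≡ (-13, 85) mod (ℚ^×)²; places V = {2, 3, 5, 13, 17, ∞}.
(a,b)_17: α=-2, u≡1; β=1, v≡6 (mod 17); (1|17)=+1, (6|17)=-1; sign (−1)^0·+1^1·-1^-2 = +1.
(a,b)_5: α=0, u≡3; β=1, v≡2 (mod 5); (3|5)=-1, (2|5)=-1; sign (−1)^0·-1^1·-1^0 = -1.
(a,b)_∞: sgn(-13)=−, sgn(85)=+, so +1.
(a,b)_2: α=2, β=2; u≡3, v≡5 (mod 8); ε(u)ε(v)=1·0, αω(v)=2·1, βω(u)=2·1; sum ≡ 0  ⇒  +1.
(a,b)_3: α=0, u≡2; β=-2, v≡1 (mod 3); (2|3)=-1, (1|3)=+1; sign (−1)^0·-1^-2·+1^0 = +1.
(a,b)_13: α=3, u≡3; β=0, v≡6 (mod 13); (3|13)=+1, (6|13)=-1; sign (−1)^0·+1^0·-1^3 = -1.
Ram(-13, 85) = {5, 13}; no ℚ_5-point on the conic.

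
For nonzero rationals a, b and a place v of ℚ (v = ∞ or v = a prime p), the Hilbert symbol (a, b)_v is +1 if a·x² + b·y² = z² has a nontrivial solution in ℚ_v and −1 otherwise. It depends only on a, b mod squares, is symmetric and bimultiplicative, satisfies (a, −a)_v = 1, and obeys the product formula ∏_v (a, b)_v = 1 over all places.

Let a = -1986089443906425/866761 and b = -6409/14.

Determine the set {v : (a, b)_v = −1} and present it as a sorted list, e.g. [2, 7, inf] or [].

[7, 17, 47, inf]

Mod squares: a ≡ -1934097, b ≡ -89726. Check v ∈ {∞, 2, 3, 5, 7, 11, 13, 17, 19, 29, 43, 47}.
v=19: a=19^-2·(≡8), b=19^0·(≡5) mod 19; (8|19)=-1, (5|19)=+1; (−1)^{-2·0·9}·(-1)^0·(+1)^-2 = +1.
v=29: a=29^3·(≡7), b=29^1·(≡7) mod 29; (7|29)=+1, (7|29)=+1; (−1)^{3·1·14}·(+1)^1·(+1)^3 = +1.
v=17: a=17^2·(≡11), b=17^1·(≡1) mod 17; (11|17)=-1, (1|17)=+1; (−1)^{2·1·8}·(-1)^1·(+1)^2 = -1.
v=2: v_2(a)=0, v_2(b)=-1; units ≡ 7, 1 (mod 8); ε·ε+αω+βω = 1·0+0·0+-1·0 ≡ 0  ⇒  (a,b)_2 = +1.
v=7: a=7^-4·(≡6), b=7^-1·(≡5) mod 7; (6|7)=-1, (5|7)=-1; (−1)^{-4·-1·3}·(-1)^-1·(-1)^-4 = -1.
v=3: a=3^1·(≡1), b=3^0·(≡1) mod 3; (1|3)=+1, (1|3)=+1; (−1)^{1·0·1}·(+1)^0·(+1)^1 = +1.
v=43: a=43^1·(≡33), b=43^0·(≡6) mod 43; (33|43)=-1, (6|43)=+1; (−1)^{1·0·21}·(-1)^0·(+1)^1 = +1.
v=5: a=5^2·(≡3), b=5^0·(≡4) mod 5; (3|5)=-1, (4|5)=+1; (−1)^{2·0·2}·(-1)^0·(+1)^2 = +1.
v=13: a=13^2·(≡4), b=13^1·(≡1) mod 13; (4|13)=+1, (1|13)=+1; (−1)^{2·1·6}·(+1)^1·(+1)^2 = +1.
v=47: a=47^1·(≡21), b=47^0·(≡29) mod 47; (21|47)=+1, (29|47)=-1; (−1)^{1·0·23}·(+1)^0·(-1)^1 = -1.
v=11: a=11^1·(≡2), b=11^0·(≡5) mod 11; (2|11)=-1, (5|11)=+1; (−1)^{1·0·5}·(-1)^0·(+1)^1 = +1.
v=∞: -1934097 < 0 and -89726 < 0  ⇒  (a,b)_∞ = -1.
|Ram(-1934097, -89726)| = 4, even; anisotropic at {7, 17, 47, ∞}.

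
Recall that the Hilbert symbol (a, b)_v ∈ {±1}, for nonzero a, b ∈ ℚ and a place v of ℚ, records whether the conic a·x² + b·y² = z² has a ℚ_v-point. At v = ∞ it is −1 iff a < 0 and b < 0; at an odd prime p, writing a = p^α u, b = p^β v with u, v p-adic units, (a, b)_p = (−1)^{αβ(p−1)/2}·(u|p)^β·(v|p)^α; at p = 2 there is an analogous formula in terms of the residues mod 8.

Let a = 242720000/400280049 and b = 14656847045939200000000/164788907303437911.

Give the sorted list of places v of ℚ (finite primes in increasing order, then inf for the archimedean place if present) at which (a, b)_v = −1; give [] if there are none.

Mod squares: a ≡ 1517, b ≡ 1443. Check v ∈ {∞, 2, 3, 5, 13, 19, 37, 41}.
v=13: a=13^-2·(≡10), b=13^-3·(≡5) mod 13; (10|13)=+1, (5|13)=-1; (−1)^{-2·-3·6}·(+1)^-3·(-1)^-2 = +1.
v=5: a=5^4·(≡3), b=5^8·(≡2) mod 5; (3|5)=-1, (2|5)=-1; (−1)^{4·8·2}·(-1)^8·(-1)^4 = +1.
v=19: a=19^-2·(≡5), b=19^-6·(≡13) mod 19; (5|19)=+1, (13|19)=-1; (−1)^{-2·-6·9}·(+1)^-6·(-1)^-2 = +1.
v=2: v_2(a)=8, v_2(b)=18; units ≡ 5, 3 (mod 8); ε·ε+αω+βω = 0·1+8·1+18·1 ≡ 0  ⇒  (a,b)_2 = +1.
v=∞: 1517 > 0 and 1443 > 0  ⇒  (a,b)_∞ = +1.
v=3: a=3^-8·(≡2), b=3^-13·(≡1) mod 3; (2|3)=-1, (1|3)=+1; (−1)^{-8·-13·1}·(-1)^-13·(+1)^-8 = -1.
v=41: a=41^1·(≡10), b=41^4·(≡8) mod 41; (10|41)=+1, (8|41)=+1; (−1)^{1·4·20}·(+1)^4·(+1)^1 = +1.
v=37: a=37^1·(≡36), b=37^3·(≡20) mod 37; (36|37)=+1, (20|37)=-1; (−1)^{1·3·18}·(+1)^3·(-1)^1 = -1.
|Ram(1517, 1443)| = 2, even; anisotropic at {3, 37}.

[3, 37]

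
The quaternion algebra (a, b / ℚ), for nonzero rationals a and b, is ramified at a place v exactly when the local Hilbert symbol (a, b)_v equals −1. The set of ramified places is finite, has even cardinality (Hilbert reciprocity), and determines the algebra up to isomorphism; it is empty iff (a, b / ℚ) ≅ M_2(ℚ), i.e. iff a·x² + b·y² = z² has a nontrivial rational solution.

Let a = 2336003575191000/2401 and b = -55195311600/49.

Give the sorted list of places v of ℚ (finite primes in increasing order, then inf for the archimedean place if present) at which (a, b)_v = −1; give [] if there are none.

Mod squares: a ≡ 81510, b ≡ -39. Check v ∈ {∞, 2, 3, 5, 7, 11, 13, 19}.
v=5: a=5^3·(≡3), b=5^2·(≡4) mod 5; (3|5)=-1, (4|5)=+1; (−1)^{3·2·2}·(-1)^2·(+1)^3 = +1.
v=19: a=19^3·(≡13), b=19^2·(≡2) mod 19; (13|19)=-1, (2|19)=-1; (−1)^{3·2·9}·(-1)^2·(-1)^3 = -1.
v=∞: 81510 > 0 and -39 < 0  ⇒  (a,b)_∞ = +1.
v=3: a=3^9·(≡2), b=3^5·(≡2) mod 3; (2|3)=-1, (2|3)=-1; (−1)^{9·5·1}·(-1)^5·(-1)^9 = -1.
v=2: v_2(a)=3, v_2(b)=4; units ≡ 3, 1 (mod 8); ε·ε+αω+βω = 1·0+3·0+4·1 ≡ 0  ⇒  (a,b)_2 = +1.
v=13: a=13^1·(≡10), b=13^1·(≡4) mod 13; (10|13)=+1, (4|13)=+1; (−1)^{1·1·6}·(+1)^1·(+1)^1 = +1.
v=7: a=7^-4·(≡1), b=7^-2·(≡5) mod 7; (1|7)=+1, (5|7)=-1; (−1)^{-4·-2·3}·(+1)^-2·(-1)^-4 = +1.
v=11: a=11^3·(≡6), b=11^2·(≡1) mod 11; (6|11)=-1, (1|11)=+1; (−1)^{3·2·5}·(-1)^2·(+1)^3 = +1.
Ram(81510, -39) = {3, 19}; no ℚ_3-point on the conic.

[3, 19]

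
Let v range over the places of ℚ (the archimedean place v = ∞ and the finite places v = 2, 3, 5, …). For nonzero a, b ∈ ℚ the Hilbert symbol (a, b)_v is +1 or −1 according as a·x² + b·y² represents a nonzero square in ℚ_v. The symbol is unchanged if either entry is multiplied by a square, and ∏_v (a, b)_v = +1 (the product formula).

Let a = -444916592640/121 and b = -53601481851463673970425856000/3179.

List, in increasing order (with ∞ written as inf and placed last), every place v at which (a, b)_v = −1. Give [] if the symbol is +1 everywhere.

[7, 11, 13, inf]

(a, b) ≡ (-15, -10010) mod (ℚ^×)²; places V = {2, 3, 5, 7, 11, 13, 17, 23, ∞}.
(a,b)_2: α=12, β=21; u≡1, v≡3 (mod 8); ε(u)ε(v)=0·1, αω(v)=12·1, βω(u)=21·0; sum ≡ 0  ⇒  +1.
(a,b)_5: α=1, u≡2; β=3, v≡3 (mod 5); (2|5)=-1, (3|5)=-1; sign (−1)^0·-1^3·-1^1 = +1.
(a,b)_∞: sgn(-15)=−, sgn(-10010)=−, so -1.
(a,b)_17: α=0, u≡9; β=-2, v≡7 (mod 17); (9|17)=+1, (7|17)=-1; sign (−1)^0·+1^-2·-1^0 = +1.
(a,b)_13: α=2, u≡6; β=5, v≡12 (mod 13); (6|13)=-1, (12|13)=+1; sign (−1)^0·-1^5·+1^2 = -1.
(a,b)_3: α=5, u≡1; β=12, v≡1 (mod 3); (1|3)=+1, (1|3)=+1; sign (−1)^0·+1^12·+1^5 = +1.
(a,b)_23: α=2, u≡3; β=6, v≡8 (mod 23); (3|23)=+1, (8|23)=+1; sign (−1)^0·+1^6·+1^2 = +1.
(a,b)_7: α=0, u≡6; β=1, v≡6 (mod 7); (6|7)=-1, (6|7)=-1; sign (−1)^0·-1^1·-1^0 = -1.
(a,b)_11: α=-2, u≡8; β=-1, v≡3 (mod 11); (8|11)=-1, (3|11)=+1; sign (−1)^0·-1^-1·+1^-2 = -1.
|Ram(-15, -10010)| = 4, even; anisotropic at {7, 11, 13, ∞}.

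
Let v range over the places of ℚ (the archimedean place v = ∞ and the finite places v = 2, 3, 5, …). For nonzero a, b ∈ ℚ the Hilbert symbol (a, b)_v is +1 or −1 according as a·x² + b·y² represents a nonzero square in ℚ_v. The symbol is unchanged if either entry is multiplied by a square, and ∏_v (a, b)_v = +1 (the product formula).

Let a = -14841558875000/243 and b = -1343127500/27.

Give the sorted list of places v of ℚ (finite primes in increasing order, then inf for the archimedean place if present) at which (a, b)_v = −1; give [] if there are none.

[2, 3, 13, inf]

(a, b) ≡ (-14586, -33) mod (ℚ^×)²; places V = {2, 3, 5, 11, 13, 17, ∞}.
(a,b)_11: α=1, u≡4; β=1, v≡6 (mod 11); (4|11)=+1, (6|11)=-1; sign (−1)^1·+1^1·-1^1 = +1.
(a,b)_5: α=6, u≡4; β=4, v≡3 (mod 5); (4|5)=+1, (3|5)=-1; sign (−1)^0·+1^4·-1^6 = +1.
(a,b)_17: α=3, u≡2; β=2, v≡13 (mod 17); (2|17)=+1, (13|17)=+1; sign (−1)^0·+1^2·+1^3 = +1.
(a,b)_13: α=3, u≡9; β=2, v≡11 (mod 13); (9|13)=+1, (11|13)=-1; sign (−1)^0·+1^2·-1^3 = -1.
(a,b)_3: α=-5, u≡1; β=-3, v≡1 (mod 3); (1|3)=+1, (1|3)=+1; sign (−1)^1·+1^-3·+1^-5 = -1.
(a,b)_∞: sgn(-14586)=−, sgn(-33)=−, so -1.
(a,b)_2: α=3, β=2; u≡3, v≡7 (mod 8); ε(u)ε(v)=1·1, αω(v)=3·0, βω(u)=2·1; sum ≡ 1  ⇒  -1.
Ram(-14586, -33) = {2, 3, 13, ∞}; no ℚ_2-point on the conic.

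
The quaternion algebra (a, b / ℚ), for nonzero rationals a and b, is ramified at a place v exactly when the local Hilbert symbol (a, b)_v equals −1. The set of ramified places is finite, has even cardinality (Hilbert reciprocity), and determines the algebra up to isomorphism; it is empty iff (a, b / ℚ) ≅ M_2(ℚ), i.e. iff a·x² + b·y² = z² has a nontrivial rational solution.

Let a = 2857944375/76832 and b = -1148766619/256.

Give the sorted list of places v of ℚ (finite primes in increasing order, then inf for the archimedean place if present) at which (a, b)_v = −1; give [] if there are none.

[2, 7, 13, 17]

(a, b) ≡ (8398, -91) mod (ℚ^×)²; places V = {2, 3, 5, 7, 11, 13, 17, 19, ∞}.
(a,b)_2: α=-5, β=-8; u≡7, v≡5 (mod 8); ε(u)ε(v)=1·0, αω(v)=-5·1, βω(u)=-8·0; sum ≡ 1  ⇒  -1.
(a,b)_∞: sgn(8398)=+, sgn(-91)=−, so +1.
(a,b)_3: α=2, u≡1; β=0, v≡2 (mod 3); (1|3)=+1, (2|3)=-1; sign (−1)^0·+1^0·-1^2 = +1.
(a,b)_17: α=1, u≡13; β=2, v≡3 (mod 17); (13|17)=+1, (3|17)=-1; sign (−1)^0·+1^2·-1^1 = -1.
(a,b)_7: α=-4, u≡5; β=1, v≡4 (mod 7); (5|7)=-1, (4|7)=+1; sign (−1)^0·-1^1·+1^-4 = -1.
(a,b)_11: α=2, u≡4; β=2, v≡6 (mod 11); (4|11)=+1, (6|11)=-1; sign (−1)^0·+1^2·-1^2 = +1.
(a,b)_5: α=4, u≡3; β=0, v≡1 (mod 5); (3|5)=-1, (1|5)=+1; sign (−1)^0·-1^0·+1^4 = +1.
(a,b)_13: α=1, u≡3; β=1, v≡2 (mod 13); (3|13)=+1, (2|13)=-1; sign (−1)^0·+1^1·-1^1 = -1.
(a,b)_19: α=1, u≡17; β=2, v≡4 (mod 19); (17|19)=+1, (4|19)=+1; sign (−1)^0·+1^2·+1^1 = +1.
Ram(8398, -91) = {2, 7, 13, 17}; no ℚ_2-point on the conic.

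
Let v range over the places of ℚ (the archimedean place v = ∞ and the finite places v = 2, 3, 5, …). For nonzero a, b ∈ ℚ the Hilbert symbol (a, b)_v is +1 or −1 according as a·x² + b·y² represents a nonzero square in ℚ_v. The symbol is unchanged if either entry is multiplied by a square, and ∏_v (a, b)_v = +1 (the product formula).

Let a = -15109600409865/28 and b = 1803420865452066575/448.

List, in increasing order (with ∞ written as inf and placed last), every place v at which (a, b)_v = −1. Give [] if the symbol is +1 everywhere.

[7, 19, 23, 37]

(a, b) ≡ (-627095, 201761) mod (ℚ^×)²; places V = {2, 3, 5, 7, 11, 13, 19, 23, 37, 41, ∞}.
(a,b)_7: α=-1, u≡1; β=-1, v≡1 (mod 7); (1|7)=+1, (1|7)=+1; sign (−1)^1·+1^-1·+1^-1 = -1.
(a,b)_5: α=1, u≡4; β=2, v≡1 (mod 5); (4|5)=+1, (1|5)=+1; sign (−1)^0·+1^2·+1^1 = +1.
(a,b)_23: α=1, u≡8; β=2, v≡10 (mod 23); (8|23)=+1, (10|23)=-1; sign (−1)^0·+1^2·-1^1 = -1.
(a,b)_41: α=1, u≡4; β=1, v≡23 (mod 41); (4|41)=+1, (23|41)=+1; sign (−1)^0·+1^1·+1^1 = +1.
(a,b)_2: α=-2, β=-6; u≡1, v≡1 (mod 8); ε(u)ε(v)=0·0, αω(v)=-2·0, βω(u)=-6·0; sum ≡ 0  ⇒  +1.
(a,b)_37: α=2, u≡29; β=3, v≡19 (mod 37); (29|37)=-1, (19|37)=-1; sign (−1)^0·-1^3·-1^2 = -1.
(a,b)_19: α=1, u≡11; β=1, v≡1 (mod 19); (11|19)=+1, (1|19)=+1; sign (−1)^1·+1^1·+1^1 = -1.
(a,b)_3: α=6, u≡1; β=0, v≡2 (mod 3); (1|3)=+1, (2|3)=-1; sign (−1)^0·+1^0·-1^6 = +1.
(a,b)_13: α=2, u≡9; β=4, v≡4 (mod 13); (9|13)=+1, (4|13)=+1; sign (−1)^0·+1^4·+1^2 = +1.
(a,b)_11: α=0, u≡1; β=2, v≡2 (mod 11); (1|11)=+1, (2|11)=-1; sign (−1)^0·+1^2·-1^0 = +1.
(a,b)_∞: sgn(-627095)=−, sgn(201761)=+, so +1.
|Ram(-627095, 201761)| = 4, even; anisotropic at {7, 19, 23, 37}.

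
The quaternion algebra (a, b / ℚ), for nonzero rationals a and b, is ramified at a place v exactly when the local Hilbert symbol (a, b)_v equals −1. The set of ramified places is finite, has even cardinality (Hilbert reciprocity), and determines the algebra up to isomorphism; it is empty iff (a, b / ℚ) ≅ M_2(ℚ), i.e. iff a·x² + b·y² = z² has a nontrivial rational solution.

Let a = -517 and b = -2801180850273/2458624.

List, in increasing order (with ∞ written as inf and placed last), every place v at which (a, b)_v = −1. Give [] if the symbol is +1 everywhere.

Mod squares: a ≡ -517, b ≡ -2526297. Check v ∈ {∞, 2, 3, 7, 11, 13, 19, 23, 41, 47}.
v=7: a=7^0·(≡1), b=7^-4·(≡3) mod 7; (1|7)=+1, (3|7)=-1; (−1)^{0·-4·3}·(+1)^-4·(-1)^0 = +1.
v=13: a=13^0·(≡3), b=13^2·(≡11) mod 13; (3|13)=+1, (11|13)=-1; (−1)^{0·2·6}·(+1)^2·(-1)^0 = +1.
v=23: a=23^0·(≡12), b=23^1·(≡4) mod 23; (12|23)=+1, (4|23)=+1; (−1)^{0·1·11}·(+1)^1·(+1)^0 = +1.
v=2: v_2(a)=0, v_2(b)=-10; units ≡ 3, 7 (mod 8); ε·ε+αω+βω = 1·1+0·0+-10·1 ≡ 1  ⇒  (a,b)_2 = -1.
v=19: a=19^0·(≡15), b=19^1·(≡10) mod 19; (15|19)=-1, (10|19)=-1; (−1)^{0·1·9}·(-1)^1·(-1)^0 = -1.
v=∞: -517 < 0 and -2526297 < 0  ⇒  (a,b)_∞ = -1.
v=3: a=3^0·(≡2), b=3^9·(≡1) mod 3; (2|3)=-1, (1|3)=+1; (−1)^{0·9·1}·(-1)^9·(+1)^0 = -1.
v=11: a=11^1·(≡8), b=11^0·(≡10) mod 11; (8|11)=-1, (10|11)=-1; (−1)^{1·0·5}·(-1)^0·(-1)^1 = -1.
v=47: a=47^1·(≡36), b=47^1·(≡24) mod 47; (36|47)=+1, (24|47)=+1; (−1)^{1·1·23}·(+1)^1·(+1)^1 = -1.
v=41: a=41^0·(≡16), b=41^1·(≡29) mod 41; (16|41)=+1, (29|41)=-1; (−1)^{0·1·20}·(+1)^1·(-1)^0 = +1.
(-517, -2526297 / ℚ) ramifies at {2, 3, 11, 19, 47, ∞}: a division algebra.

[2, 3, 11, 19, 47, inf]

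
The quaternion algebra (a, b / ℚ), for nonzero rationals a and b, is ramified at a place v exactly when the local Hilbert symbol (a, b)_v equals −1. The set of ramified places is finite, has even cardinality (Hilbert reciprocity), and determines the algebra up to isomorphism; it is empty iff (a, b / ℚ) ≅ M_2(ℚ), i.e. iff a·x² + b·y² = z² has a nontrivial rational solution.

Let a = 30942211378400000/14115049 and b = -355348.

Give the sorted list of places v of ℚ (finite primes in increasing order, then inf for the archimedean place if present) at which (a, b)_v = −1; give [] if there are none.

[2, 5, 7, 37]

Mod squares: a ≡ 35, b ≡ -37. Check v ∈ {∞, 2, 5, 7, 13, 17, 37, 41}.
v=17: a=17^-4·(≡1), b=17^0·(≡3) mod 17; (1|17)=+1, (3|17)=-1; (−1)^{-4·0·8}·(+1)^0·(-1)^-4 = +1.
v=2: v_2(a)=8, v_2(b)=2; units ≡ 3, 3 (mod 8); ε·ε+αω+βω = 1·1+8·1+2·1 ≡ 1  ⇒  (a,b)_2 = -1.
v=37: a=37^2·(≡29), b=37^1·(≡16) mod 37; (29|37)=-1, (16|37)=+1; (−1)^{2·1·18}·(-1)^1·(+1)^2 = -1.
v=7: a=7^5·(≡5), b=7^4·(≡6) mod 7; (5|7)=-1, (6|7)=-1; (−1)^{5·4·3}·(-1)^4·(-1)^5 = -1.
v=5: a=5^5·(≡2), b=5^0·(≡2) mod 5; (2|5)=-1, (2|5)=-1; (−1)^{5·0·2}·(-1)^0·(-1)^5 = -1.
v=41: a=41^2·(≡30), b=41^0·(≡40) mod 41; (30|41)=-1, (40|41)=+1; (−1)^{2·0·20}·(-1)^0·(+1)^2 = +1.
v=13: a=13^-2·(≡9), b=13^0·(≡7) mod 13; (9|13)=+1, (7|13)=-1; (−1)^{-2·0·6}·(+1)^0·(-1)^-2 = +1.
v=∞: 35 > 0 and -37 < 0  ⇒  (a,b)_∞ = +1.
|Ram(35, -37)| = 4, even; anisotropic at {2, 5, 7, 37}.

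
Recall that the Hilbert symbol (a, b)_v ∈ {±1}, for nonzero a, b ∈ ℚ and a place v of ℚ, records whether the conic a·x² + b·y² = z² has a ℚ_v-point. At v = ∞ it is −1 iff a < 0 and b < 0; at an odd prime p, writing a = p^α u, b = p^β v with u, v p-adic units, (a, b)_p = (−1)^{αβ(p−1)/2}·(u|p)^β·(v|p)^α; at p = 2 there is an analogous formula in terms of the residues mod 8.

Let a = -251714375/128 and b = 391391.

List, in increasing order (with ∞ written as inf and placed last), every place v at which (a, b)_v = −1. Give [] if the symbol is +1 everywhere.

Mod squares: a ≡ -805486, b ≡ 391391. Check v ∈ {∞, 2, 5, 7, 11, 13, 17, 19, 23, 41, 47}.
v=2: v_2(a)=-7, v_2(b)=0; units ≡ 1, 7 (mod 8); ε·ε+αω+βω = 0·1+-7·0+0·0 ≡ 0  ⇒  (a,b)_2 = +1.
v=11: a=11^1·(≡3), b=11^1·(≡7) mod 11; (3|11)=+1, (7|11)=-1; (−1)^{1·1·5}·(+1)^1·(-1)^1 = +1.
v=∞: -805486 < 0 and 391391 > 0  ⇒  (a,b)_∞ = +1.
v=41: a=41^1·(≡34), b=41^0·(≡5) mod 41; (34|41)=-1, (5|41)=+1; (−1)^{1·0·20}·(-1)^0·(+1)^1 = +1.
v=23: a=23^0·(≡19), b=23^1·(≡20) mod 23; (19|23)=-1, (20|23)=-1; (−1)^{0·1·11}·(-1)^1·(-1)^0 = -1.
v=19: a=19^1·(≡18), b=19^0·(≡10) mod 19; (18|19)=-1, (10|19)=-1; (−1)^{1·0·9}·(-1)^0·(-1)^1 = -1.
v=5: a=5^4·(≡4), b=5^0·(≡1) mod 5; (4|5)=+1, (1|5)=+1; (−1)^{4·0·2}·(+1)^0·(+1)^4 = +1.
v=17: a=17^0·(≡2), b=17^1·(≡5) mod 17; (2|17)=+1, (5|17)=-1; (−1)^{0·1·8}·(+1)^1·(-1)^0 = +1.
v=13: a=13^0·(≡8), b=13^1·(≡12) mod 13; (8|13)=-1, (12|13)=+1; (−1)^{0·1·6}·(-1)^1·(+1)^0 = -1.
v=7: a=7^0·(≡2), b=7^1·(≡4) mod 7; (2|7)=+1, (4|7)=+1; (−1)^{0·1·3}·(+1)^1·(+1)^0 = +1.
v=47: a=47^1·(≡27), b=47^0·(≡22) mod 47; (27|47)=+1, (22|47)=-1; (−1)^{1·0·23}·(+1)^0·(-1)^1 = -1.
Ram(-805486, 391391) = {13, 19, 23, 47}; no ℚ_13-point on the conic.

[13, 19, 23, 47]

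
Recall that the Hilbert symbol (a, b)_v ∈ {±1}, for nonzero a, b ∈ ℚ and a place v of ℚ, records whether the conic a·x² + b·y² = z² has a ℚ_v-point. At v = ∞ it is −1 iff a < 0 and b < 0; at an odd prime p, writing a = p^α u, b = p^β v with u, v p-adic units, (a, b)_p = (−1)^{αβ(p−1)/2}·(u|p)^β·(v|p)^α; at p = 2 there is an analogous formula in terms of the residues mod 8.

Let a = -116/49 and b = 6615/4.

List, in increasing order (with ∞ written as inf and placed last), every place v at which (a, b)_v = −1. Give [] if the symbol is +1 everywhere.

(a, b) ≡ (-29, 15) mod (ℚ^×)²; places V = {2, 3, 5, 7, 29, ∞}.
(a,b)_5: α=0, u≡1; β=1, v≡2 (mod 5); (1|5)=+1, (2|5)=-1; sign (−1)^0·+1^1·-1^0 = +1.
(a,b)_3: α=0, u≡1; β=3, v≡2 (mod 3); (1|3)=+1, (2|3)=-1; sign (−1)^0·+1^3·-1^0 = +1.
(a,b)_29: α=1, u≡23; β=0, v≡8 (mod 29); (23|29)=+1, (8|29)=-1; sign (−1)^0·+1^0·-1^1 = -1.
(a,b)_7: α=-2, u≡3; β=2, v≡4 (mod 7); (3|7)=-1, (4|7)=+1; sign (−1)^0·-1^2·+1^-2 = +1.
(a,b)_∞: sgn(-29)=−, sgn(15)=+, so +1.
(a,b)_2: α=2, β=-2; u≡3, v≡7 (mod 8); ε(u)ε(v)=1·1, αω(v)=2·0, βω(u)=-2·1; sum ≡ 1  ⇒  -1.
(-29, 15 / ℚ) ramifies at {2, 29}: a division algebra.

[2, 29]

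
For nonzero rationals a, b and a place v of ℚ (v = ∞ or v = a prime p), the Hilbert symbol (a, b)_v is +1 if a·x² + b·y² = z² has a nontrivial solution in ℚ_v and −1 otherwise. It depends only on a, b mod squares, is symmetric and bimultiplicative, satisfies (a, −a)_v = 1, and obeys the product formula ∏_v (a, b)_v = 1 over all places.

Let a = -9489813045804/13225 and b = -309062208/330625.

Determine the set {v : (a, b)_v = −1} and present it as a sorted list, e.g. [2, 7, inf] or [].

Mod squares: a ≡ -88179, b ≡ -273. Check v ∈ {∞, 2, 3, 5, 7, 13, 17, 19, 23}.
v=17: a=17^1·(≡15), b=17^0·(≡4) mod 17; (15|17)=+1, (4|17)=+1; (−1)^{1·0·8}·(+1)^0·(+1)^1 = +1.
v=3: a=3^3·(≡1), b=3^1·(≡2) mod 3; (1|3)=+1, (2|3)=-1; (−1)^{3·1·1}·(+1)^1·(-1)^3 = +1.
v=2: v_2(a)=2, v_2(b)=6; units ≡ 5, 7 (mod 8); ε·ε+αω+βω = 0·1+2·0+6·1 ≡ 0  ⇒  (a,b)_2 = +1.
v=19: a=19^3·(≡8), b=19^2·(≡2) mod 19; (8|19)=-1, (2|19)=-1; (−1)^{3·2·9}·(-1)^2·(-1)^3 = -1.
v=7: a=7^3·(≡6), b=7^3·(≡5) mod 7; (6|7)=-1, (5|7)=-1; (−1)^{3·3·3}·(-1)^3·(-1)^3 = -1.
v=5: a=5^-2·(≡4), b=5^-4·(≡3) mod 5; (4|5)=+1, (3|5)=-1; (−1)^{-2·-4·2}·(+1)^-4·(-1)^-2 = +1.
v=∞: -88179 < 0 and -273 < 0  ⇒  (a,b)_∞ = -1.
v=13: a=13^3·(≡9), b=13^1·(≡8) mod 13; (9|13)=+1, (8|13)=-1; (−1)^{3·1·6}·(+1)^1·(-1)^3 = -1.
v=23: a=23^-2·(≡13), b=23^-2·(≡4) mod 23; (13|23)=+1, (4|23)=+1; (−1)^{-2·-2·11}·(+1)^-2·(+1)^-2 = +1.
Ram(-88179, -273) = {7, 13, 19, ∞}; no ℚ_7-point on the conic.

[7, 13, 19, inf]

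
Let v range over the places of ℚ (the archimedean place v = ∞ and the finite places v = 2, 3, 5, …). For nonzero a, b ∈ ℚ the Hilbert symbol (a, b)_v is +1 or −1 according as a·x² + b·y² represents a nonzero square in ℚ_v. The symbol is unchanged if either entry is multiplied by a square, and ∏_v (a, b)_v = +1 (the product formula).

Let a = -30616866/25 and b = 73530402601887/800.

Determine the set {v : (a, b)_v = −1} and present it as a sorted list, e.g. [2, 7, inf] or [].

[2, 11, 23, 29]

(a, b) ≡ (-7714, 1746206) mod (ℚ^×)²; places V = {2, 3, 5, 7, 11, 17, 19, 23, 29, ∞}.
(a,b)_29: α=1, u≡24; β=1, v≡19 (mod 29); (24|29)=+1, (19|29)=-1; sign (−1)^0·+1^1·-1^1 = -1.
(a,b)_11: α=0, u≡2; β=1, v≡9 (mod 11); (2|11)=-1, (9|11)=+1; sign (−1)^0·-1^1·+1^0 = -1.
(a,b)_5: α=-2, u≡4; β=-2, v≡1 (mod 5); (4|5)=+1, (1|5)=+1; sign (−1)^0·+1^-2·+1^-2 = +1.
(a,b)_19: α=1, u≡15; β=2, v≡5 (mod 19); (15|19)=-1, (5|19)=+1; sign (−1)^0·-1^2·+1^1 = +1.
(a,b)_∞: sgn(-7714)=−, sgn(1746206)=+, so +1.
(a,b)_17: α=0, u≡4; β=1, v≡1 (mod 17); (4|17)=+1, (1|17)=+1; sign (−1)^0·+1^1·+1^0 = +1.
(a,b)_7: α=3, u≡4; β=3, v≡6 (mod 7); (4|7)=+1, (6|7)=-1; sign (−1)^1·+1^3·-1^3 = +1.
(a,b)_2: α=1, β=-5; u≡7, v≡7 (mod 8); ε(u)ε(v)=1·1, αω(v)=1·0, βω(u)=-5·0; sum ≡ 1  ⇒  -1.
(a,b)_23: α=0, u≡22; β=3, v≡11 (mod 23); (22|23)=-1, (11|23)=-1; sign (−1)^0·-1^3·-1^0 = -1.
(a,b)_3: α=4, u≡2; β=2, v≡2 (mod 3); (2|3)=-1, (2|3)=-1; sign (−1)^0·-1^2·-1^4 = +1.
(-7714, 1746206 / ℚ) ramifies at {2, 11, 23, 29}: a division algebra.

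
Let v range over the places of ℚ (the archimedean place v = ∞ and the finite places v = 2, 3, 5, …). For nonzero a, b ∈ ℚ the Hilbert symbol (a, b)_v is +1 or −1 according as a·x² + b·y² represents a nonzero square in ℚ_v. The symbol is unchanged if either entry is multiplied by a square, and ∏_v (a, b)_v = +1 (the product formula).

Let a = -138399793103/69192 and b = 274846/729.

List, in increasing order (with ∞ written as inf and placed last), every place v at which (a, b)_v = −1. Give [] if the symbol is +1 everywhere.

[11, 53]

(a, b) ≡ (-13536094, 286) mod (ℚ^×)²; places V = {2, 3, 11, 13, 19, 31, 47, 53, ∞}.
(a,b)_19: α=1, u≡4; β=0, v≡7 (mod 19); (4|19)=+1, (7|19)=+1; sign (−1)^0·+1^0·+1^1 = +1.
(a,b)_47: α=1, u≡27; β=0, v≡27 (mod 47); (27|47)=+1, (27|47)=+1; sign (−1)^0·+1^0·+1^1 = +1.
(a,b)_3: α=-2, u≡2; β=-6, v≡1 (mod 3); (2|3)=-1, (1|3)=+1; sign (−1)^0·-1^-6·+1^-2 = +1.
(a,b)_53: α=1, u≡25; β=0, v≡5 (mod 53); (25|53)=+1, (5|53)=-1; sign (−1)^0·+1^0·-1^1 = -1.
(a,b)_11: α=3, u≡5; β=1, v≡9 (mod 11); (5|11)=+1, (9|11)=+1; sign (−1)^1·+1^1·+1^3 = -1.
(a,b)_13: α=3, u≡12; β=1, v≡4 (mod 13); (12|13)=+1, (4|13)=+1; sign (−1)^0·+1^1·+1^3 = +1.
(a,b)_31: α=-2, u≡25; β=2, v≡14 (mod 31); (25|31)=+1, (14|31)=+1; sign (−1)^0·+1^2·+1^-2 = +1.
(a,b)_∞: sgn(-13536094)=−, sgn(286)=+, so +1.
(a,b)_2: α=-3, β=1; u≡1, v≡7 (mod 8); ε(u)ε(v)=0·1, αω(v)=-3·0, βω(u)=1·0; sum ≡ 0  ⇒  +1.
|Ram(-13536094, 286)| = 2, even; anisotropic at {11, 53}.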